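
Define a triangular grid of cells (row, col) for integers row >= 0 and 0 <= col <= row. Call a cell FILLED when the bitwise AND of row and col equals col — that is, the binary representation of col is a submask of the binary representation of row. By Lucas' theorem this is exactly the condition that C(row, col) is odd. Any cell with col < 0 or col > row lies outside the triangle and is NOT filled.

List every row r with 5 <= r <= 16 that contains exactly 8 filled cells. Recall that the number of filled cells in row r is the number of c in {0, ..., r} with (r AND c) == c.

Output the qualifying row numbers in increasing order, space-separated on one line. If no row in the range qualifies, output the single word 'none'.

Row r has 2^popcount(r) filled cells, so we need popcount(r) = log2(8) = 3.
Scan r = 5..16 and keep those with exactly 3 one-bits:
r=5=101 popcount=2 -> skip
r=6=110 popcount=2 -> skip
r=7=111 popcount=3 -> KEEP
r=8=1000 popcount=1 -> skip
r=9=1001 popcount=2 -> skip
r=10=1010 popcount=2 -> skip
r=11=1011 popcount=3 -> KEEP
r=12=1100 popcount=2 -> skip
r=13=1101 popcount=3 -> KEEP
r=14=1110 popcount=3 -> KEEP
r=15=1111 popcount=4 -> skip
r=16=10000 popcount=1 -> skip
Kept rows: 7 11 13 14

Answer: 7 11 13 14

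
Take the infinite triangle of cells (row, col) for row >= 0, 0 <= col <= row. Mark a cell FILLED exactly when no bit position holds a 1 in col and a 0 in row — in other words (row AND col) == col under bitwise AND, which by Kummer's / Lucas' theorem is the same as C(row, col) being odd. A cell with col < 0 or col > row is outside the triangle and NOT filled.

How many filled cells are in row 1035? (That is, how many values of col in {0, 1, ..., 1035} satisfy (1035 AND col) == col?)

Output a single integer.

1035 in binary = 10000001011
popcount(1035) = number of 1-bits in 10000001011 = 4
A col c satisfies (1035 AND c) == c iff every set bit of c is also set in 1035; each of the 4 set bits of 1035 can independently be on or off in c.
count = 2^4 = 16

Answer: 16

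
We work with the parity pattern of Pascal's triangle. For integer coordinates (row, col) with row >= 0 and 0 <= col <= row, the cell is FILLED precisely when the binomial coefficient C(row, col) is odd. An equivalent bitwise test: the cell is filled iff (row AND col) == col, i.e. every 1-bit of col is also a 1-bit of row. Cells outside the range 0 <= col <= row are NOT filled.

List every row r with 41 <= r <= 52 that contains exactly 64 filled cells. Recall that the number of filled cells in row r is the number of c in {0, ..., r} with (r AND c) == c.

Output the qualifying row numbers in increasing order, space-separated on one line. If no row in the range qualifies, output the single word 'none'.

Row r has 2^popcount(r) filled cells, so we need popcount(r) = log2(64) = 6.
Scan r = 41..52 and keep those with exactly 6 one-bits:
r=41=101001 popcount=3 -> skip
r=42=101010 popcount=3 -> skip
r=43=101011 popcount=4 -> skip
r=44=101100 popcount=3 -> skip
r=45=101101 popcount=4 -> skip
r=46=101110 popcount=4 -> skip
r=47=101111 popcount=5 -> skip
r=48=110000 popcount=2 -> skip
r=49=110001 popcount=3 -> skip
r=50=110010 popcount=3 -> skip
r=51=110011 popcount=4 -> skip
r=52=110100 popcount=3 -> skip
Kept rows: none

Answer: none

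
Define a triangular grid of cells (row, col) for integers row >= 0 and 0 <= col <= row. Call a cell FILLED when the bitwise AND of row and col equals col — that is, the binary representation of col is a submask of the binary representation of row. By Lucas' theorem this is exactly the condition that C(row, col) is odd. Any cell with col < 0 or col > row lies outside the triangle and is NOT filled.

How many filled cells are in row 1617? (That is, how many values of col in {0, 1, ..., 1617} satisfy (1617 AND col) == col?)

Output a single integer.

1617 in binary = 11001010001
popcount(1617) = number of 1-bits in 11001010001 = 5
A col c satisfies (1617 AND c) == c iff every set bit of c is also set in 1617; each of the 5 set bits of 1617 can independently be on or off in c.
count = 2^5 = 32

Answer: 32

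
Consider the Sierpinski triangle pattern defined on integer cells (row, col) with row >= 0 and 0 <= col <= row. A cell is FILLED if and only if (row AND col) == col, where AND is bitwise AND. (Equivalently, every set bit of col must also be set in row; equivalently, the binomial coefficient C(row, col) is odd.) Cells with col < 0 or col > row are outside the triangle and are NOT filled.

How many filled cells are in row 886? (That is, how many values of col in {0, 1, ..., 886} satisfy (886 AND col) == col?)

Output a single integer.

Answer: 128

Derivation:
886 in binary = 1101110110
popcount(886) = number of 1-bits in 1101110110 = 7
A col c satisfies (886 AND c) == c iff every set bit of c is also set in 886; each of the 7 set bits of 886 can independently be on or off in c.
count = 2^7 = 128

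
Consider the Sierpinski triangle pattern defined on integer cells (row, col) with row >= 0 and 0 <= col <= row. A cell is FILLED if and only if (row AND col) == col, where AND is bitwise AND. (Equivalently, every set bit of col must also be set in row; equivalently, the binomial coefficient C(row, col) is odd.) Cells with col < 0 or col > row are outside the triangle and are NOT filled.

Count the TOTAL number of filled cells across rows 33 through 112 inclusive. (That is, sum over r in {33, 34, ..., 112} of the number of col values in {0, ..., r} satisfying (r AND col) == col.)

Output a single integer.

r33=100001 pc2: +4 =4
r34=100010 pc2: +4 =8
r35=100011 pc3: +8 =16
r36=100100 pc2: +4 =20
r37=100101 pc3: +8 =28
r38=100110 pc3: +8 =36
r39=100111 pc4: +16 =52
r40=101000 pc2: +4 =56
r41=101001 pc3: +8 =64
r42=101010 pc3: +8 =72
r43=101011 pc4: +16 =88
r44=101100 pc3: +8 =96
r45=101101 pc4: +16 =112
r46=101110 pc4: +16 =128
r47=101111 pc5: +32 =160
r48=110000 pc2: +4 =164
r49=110001 pc3: +8 =172
r50=110010 pc3: +8 =180
r51=110011 pc4: +16 =196
r52=110100 pc3: +8 =204
r53=110101 pc4: +16 =220
r54=110110 pc4: +16 =236
r55=110111 pc5: +32 =268
r56=111000 pc3: +8 =276
r57=111001 pc4: +16 =292
r58=111010 pc4: +16 =308
r59=111011 pc5: +32 =340
r60=111100 pc4: +16 =356
r61=111101 pc5: +32 =388
r62=111110 pc5: +32 =420
r63=111111 pc6: +64 =484
r64=1000000 pc1: +2 =486
r65=1000001 pc2: +4 =490
r66=1000010 pc2: +4 =494
r67=1000011 pc3: +8 =502
r68=1000100 pc2: +4 =506
r69=1000101 pc3: +8 =514
r70=1000110 pc3: +8 =522
r71=1000111 pc4: +16 =538
r72=1001000 pc2: +4 =542
r73=1001001 pc3: +8 =550
r74=1001010 pc3: +8 =558
r75=1001011 pc4: +16 =574
r76=1001100 pc3: +8 =582
r77=1001101 pc4: +16 =598
r78=1001110 pc4: +16 =614
r79=1001111 pc5: +32 =646
r80=1010000 pc2: +4 =650
r81=1010001 pc3: +8 =658
r82=1010010 pc3: +8 =666
r83=1010011 pc4: +16 =682
r84=1010100 pc3: +8 =690
r85=1010101 pc4: +16 =706
r86=1010110 pc4: +16 =722
r87=1010111 pc5: +32 =754
r88=1011000 pc3: +8 =762
r89=1011001 pc4: +16 =778
r90=1011010 pc4: +16 =794
r91=1011011 pc5: +32 =826
r92=1011100 pc4: +16 =842
r93=1011101 pc5: +32 =874
r94=1011110 pc5: +32 =906
r95=1011111 pc6: +64 =970
r96=1100000 pc2: +4 =974
r97=1100001 pc3: +8 =982
r98=1100010 pc3: +8 =990
r99=1100011 pc4: +16 =1006
r100=1100100 pc3: +8 =1014
r101=1100101 pc4: +16 =1030
r102=1100110 pc4: +16 =1046
r103=1100111 pc5: +32 =1078
r104=1101000 pc3: +8 =1086
r105=1101001 pc4: +16 =1102
r106=1101010 pc4: +16 =1118
r107=1101011 pc5: +32 =1150
r108=1101100 pc4: +16 =1166
r109=1101101 pc5: +32 =1198
r110=1101110 pc5: +32 =1230
r111=1101111 pc6: +64 =1294
r112=1110000 pc3: +8 =1302

Answer: 1302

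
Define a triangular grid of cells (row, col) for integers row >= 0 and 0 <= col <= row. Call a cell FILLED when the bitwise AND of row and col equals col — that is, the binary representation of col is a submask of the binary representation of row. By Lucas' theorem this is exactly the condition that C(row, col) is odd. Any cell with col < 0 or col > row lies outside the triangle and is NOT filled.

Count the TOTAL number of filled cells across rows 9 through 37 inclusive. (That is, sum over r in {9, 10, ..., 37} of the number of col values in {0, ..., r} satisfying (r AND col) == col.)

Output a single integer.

r9=1001 pc2: +4 =4
r10=1010 pc2: +4 =8
r11=1011 pc3: +8 =16
r12=1100 pc2: +4 =20
r13=1101 pc3: +8 =28
r14=1110 pc3: +8 =36
r15=1111 pc4: +16 =52
r16=10000 pc1: +2 =54
r17=10001 pc2: +4 =58
r18=10010 pc2: +4 =62
r19=10011 pc3: +8 =70
r20=10100 pc2: +4 =74
r21=10101 pc3: +8 =82
r22=10110 pc3: +8 =90
r23=10111 pc4: +16 =106
r24=11000 pc2: +4 =110
r25=11001 pc3: +8 =118
r26=11010 pc3: +8 =126
r27=11011 pc4: +16 =142
r28=11100 pc3: +8 =150
r29=11101 pc4: +16 =166
r30=11110 pc4: +16 =182
r31=11111 pc5: +32 =214
r32=100000 pc1: +2 =216
r33=100001 pc2: +4 =220
r34=100010 pc2: +4 =224
r35=100011 pc3: +8 =232
r36=100100 pc2: +4 =236
r37=100101 pc3: +8 =244

Answer: 244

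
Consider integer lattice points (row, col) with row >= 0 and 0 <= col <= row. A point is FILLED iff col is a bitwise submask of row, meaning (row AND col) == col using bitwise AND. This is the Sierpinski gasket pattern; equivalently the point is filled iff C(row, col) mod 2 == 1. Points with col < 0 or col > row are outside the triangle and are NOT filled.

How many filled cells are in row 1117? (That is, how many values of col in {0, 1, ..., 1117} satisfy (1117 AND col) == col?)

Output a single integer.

1117 in binary = 10001011101
popcount(1117) = number of 1-bits in 10001011101 = 6
A col c satisfies (1117 AND c) == c iff every set bit of c is also set in 1117; each of the 6 set bits of 1117 can independently be on or off in c.
count = 2^6 = 64

Answer: 64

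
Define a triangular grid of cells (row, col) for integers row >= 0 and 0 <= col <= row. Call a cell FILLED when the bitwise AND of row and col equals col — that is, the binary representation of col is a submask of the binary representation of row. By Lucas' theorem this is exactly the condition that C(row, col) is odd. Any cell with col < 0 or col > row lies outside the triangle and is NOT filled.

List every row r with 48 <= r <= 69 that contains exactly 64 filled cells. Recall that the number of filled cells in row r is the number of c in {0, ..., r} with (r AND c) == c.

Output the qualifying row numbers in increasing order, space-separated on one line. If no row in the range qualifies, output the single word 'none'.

Row r has 2^popcount(r) filled cells, so we need popcount(r) = log2(64) = 6.
Scan r = 48..69 and keep those with exactly 6 one-bits:
r=48=110000 popcount=2 -> skip
r=49=110001 popcount=3 -> skip
r=50=110010 popcount=3 -> skip
r=51=110011 popcount=4 -> skip
r=52=110100 popcount=3 -> skip
r=53=110101 popcount=4 -> skip
r=54=110110 popcount=4 -> skip
r=55=110111 popcount=5 -> skip
r=56=111000 popcount=3 -> skip
r=57=111001 popcount=4 -> skip
r=58=111010 popcount=4 -> skip
r=59=111011 popcount=5 -> skip
r=60=111100 popcount=4 -> skip
r=61=111101 popcount=5 -> skip
r=62=111110 popcount=5 -> skip
r=63=111111 popcount=6 -> KEEP
r=64=1000000 popcount=1 -> skip
r=65=1000001 popcount=2 -> skip
r=66=1000010 popcount=2 -> skip
r=67=1000011 popcount=3 -> skip
r=68=1000100 popcount=2 -> skip
r=69=1000101 popcount=3 -> skip
Kept rows: 63

Answer: 63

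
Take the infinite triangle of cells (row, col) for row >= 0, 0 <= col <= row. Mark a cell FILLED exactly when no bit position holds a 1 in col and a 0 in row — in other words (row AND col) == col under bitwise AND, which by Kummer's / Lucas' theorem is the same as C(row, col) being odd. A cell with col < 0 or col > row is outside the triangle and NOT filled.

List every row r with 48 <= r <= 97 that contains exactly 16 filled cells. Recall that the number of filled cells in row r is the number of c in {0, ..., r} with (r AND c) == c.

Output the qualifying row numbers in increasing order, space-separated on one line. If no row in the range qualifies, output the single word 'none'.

Answer: 51 53 54 57 58 60 71 75 77 78 83 85 86 89 90 92

Derivation:
Row r has 2^popcount(r) filled cells, so we need popcount(r) = log2(16) = 4.
Scan r = 48..97 and keep those with exactly 4 one-bits:
r=48=110000 popcount=2 -> skip
r=49=110001 popcount=3 -> skip
r=50=110010 popcount=3 -> skip
r=51=110011 popcount=4 -> KEEP
r=52=110100 popcount=3 -> skip
r=53=110101 popcount=4 -> KEEP
r=54=110110 popcount=4 -> KEEP
r=55=110111 popcount=5 -> skip
r=56=111000 popcount=3 -> skip
r=57=111001 popcount=4 -> KEEP
r=58=111010 popcount=4 -> KEEP
r=59=111011 popcount=5 -> skip
r=60=111100 popcount=4 -> KEEP
r=61=111101 popcount=5 -> skip
r=62=111110 popcount=5 -> skip
r=63=111111 popcount=6 -> skip
r=64=1000000 popcount=1 -> skip
r=65=1000001 popcount=2 -> skip
r=66=1000010 popcount=2 -> skip
r=67=1000011 popcount=3 -> skip
r=68=1000100 popcount=2 -> skip
r=69=1000101 popcount=3 -> skip
r=70=1000110 popcount=3 -> skip
r=71=1000111 popcount=4 -> KEEP
r=72=1001000 popcount=2 -> skip
r=73=1001001 popcount=3 -> skip
r=74=1001010 popcount=3 -> skip
r=75=1001011 popcount=4 -> KEEP
r=76=1001100 popcount=3 -> skip
r=77=1001101 popcount=4 -> KEEP
r=78=1001110 popcount=4 -> KEEP
r=79=1001111 popcount=5 -> skip
r=80=1010000 popcount=2 -> skip
r=81=1010001 popcount=3 -> skip
r=82=1010010 popcount=3 -> skip
r=83=1010011 popcount=4 -> KEEP
r=84=1010100 popcount=3 -> skip
r=85=1010101 popcount=4 -> KEEP
r=86=1010110 popcount=4 -> KEEP
r=87=1010111 popcount=5 -> skip
r=88=1011000 popcount=3 -> skip
r=89=1011001 popcount=4 -> KEEP
r=90=1011010 popcount=4 -> KEEP
r=91=1011011 popcount=5 -> skip
r=92=1011100 popcount=4 -> KEEP
r=93=1011101 popcount=5 -> skip
r=94=1011110 popcount=5 -> skip
r=95=1011111 popcount=6 -> skip
r=96=1100000 popcount=2 -> skip
r=97=1100001 popcount=3 -> skip
Kept rows: 51 53 54 57 58 60 71 75 77 78 83 85 86 89 90 92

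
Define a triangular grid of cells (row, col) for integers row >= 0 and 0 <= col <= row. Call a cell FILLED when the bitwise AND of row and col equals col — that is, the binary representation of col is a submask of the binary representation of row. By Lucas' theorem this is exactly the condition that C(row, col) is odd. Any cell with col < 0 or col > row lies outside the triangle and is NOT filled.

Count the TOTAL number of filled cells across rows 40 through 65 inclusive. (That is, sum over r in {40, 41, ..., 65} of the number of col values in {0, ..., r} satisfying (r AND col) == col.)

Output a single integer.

Answer: 438

Derivation:
r40=101000 pc2: +4 =4
r41=101001 pc3: +8 =12
r42=101010 pc3: +8 =20
r43=101011 pc4: +16 =36
r44=101100 pc3: +8 =44
r45=101101 pc4: +16 =60
r46=101110 pc4: +16 =76
r47=101111 pc5: +32 =108
r48=110000 pc2: +4 =112
r49=110001 pc3: +8 =120
r50=110010 pc3: +8 =128
r51=110011 pc4: +16 =144
r52=110100 pc3: +8 =152
r53=110101 pc4: +16 =168
r54=110110 pc4: +16 =184
r55=110111 pc5: +32 =216
r56=111000 pc3: +8 =224
r57=111001 pc4: +16 =240
r58=111010 pc4: +16 =256
r59=111011 pc5: +32 =288
r60=111100 pc4: +16 =304
r61=111101 pc5: +32 =336
r62=111110 pc5: +32 =368
r63=111111 pc6: +64 =432
r64=1000000 pc1: +2 =434
r65=1000001 pc2: +4 =438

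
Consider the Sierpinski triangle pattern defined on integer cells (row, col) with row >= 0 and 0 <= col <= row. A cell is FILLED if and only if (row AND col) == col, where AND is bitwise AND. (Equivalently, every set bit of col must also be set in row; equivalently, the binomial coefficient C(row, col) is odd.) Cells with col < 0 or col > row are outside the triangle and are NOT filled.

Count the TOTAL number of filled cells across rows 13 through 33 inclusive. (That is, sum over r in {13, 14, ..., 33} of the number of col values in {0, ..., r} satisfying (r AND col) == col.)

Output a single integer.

Answer: 200

Derivation:
r13=1101 pc3: +8 =8
r14=1110 pc3: +8 =16
r15=1111 pc4: +16 =32
r16=10000 pc1: +2 =34
r17=10001 pc2: +4 =38
r18=10010 pc2: +4 =42
r19=10011 pc3: +8 =50
r20=10100 pc2: +4 =54
r21=10101 pc3: +8 =62
r22=10110 pc3: +8 =70
r23=10111 pc4: +16 =86
r24=11000 pc2: +4 =90
r25=11001 pc3: +8 =98
r26=11010 pc3: +8 =106
r27=11011 pc4: +16 =122
r28=11100 pc3: +8 =130
r29=11101 pc4: +16 =146
r30=11110 pc4: +16 =162
r31=11111 pc5: +32 =194
r32=100000 pc1: +2 =196
r33=100001 pc2: +4 =200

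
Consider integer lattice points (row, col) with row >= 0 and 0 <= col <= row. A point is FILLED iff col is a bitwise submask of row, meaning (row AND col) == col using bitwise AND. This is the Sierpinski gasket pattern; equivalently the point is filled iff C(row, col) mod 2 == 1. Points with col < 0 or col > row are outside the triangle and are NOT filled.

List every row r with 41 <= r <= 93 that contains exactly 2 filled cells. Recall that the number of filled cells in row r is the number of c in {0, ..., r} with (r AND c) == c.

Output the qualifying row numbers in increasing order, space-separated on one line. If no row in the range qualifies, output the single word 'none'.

Row r has 2^popcount(r) filled cells, so we need popcount(r) = log2(2) = 1.
Scan r = 41..93 and keep those with exactly 1 one-bits:
r=41=101001 popcount=3 -> skip
r=42=101010 popcount=3 -> skip
r=43=101011 popcount=4 -> skip
r=44=101100 popcount=3 -> skip
r=45=101101 popcount=4 -> skip
r=46=101110 popcount=4 -> skip
r=47=101111 popcount=5 -> skip
r=48=110000 popcount=2 -> skip
r=49=110001 popcount=3 -> skip
r=50=110010 popcount=3 -> skip
r=51=110011 popcount=4 -> skip
r=52=110100 popcount=3 -> skip
r=53=110101 popcount=4 -> skip
r=54=110110 popcount=4 -> skip
r=55=110111 popcount=5 -> skip
r=56=111000 popcount=3 -> skip
r=57=111001 popcount=4 -> skip
r=58=111010 popcount=4 -> skip
r=59=111011 popcount=5 -> skip
r=60=111100 popcount=4 -> skip
r=61=111101 popcount=5 -> skip
r=62=111110 popcount=5 -> skip
r=63=111111 popcount=6 -> skip
r=64=1000000 popcount=1 -> KEEP
r=65=1000001 popcount=2 -> skip
r=66=1000010 popcount=2 -> skip
r=67=1000011 popcount=3 -> skip
r=68=1000100 popcount=2 -> skip
r=69=1000101 popcount=3 -> skip
r=70=1000110 popcount=3 -> skip
r=71=1000111 popcount=4 -> skip
r=72=1001000 popcount=2 -> skip
r=73=1001001 popcount=3 -> skip
r=74=1001010 popcount=3 -> skip
r=75=1001011 popcount=4 -> skip
r=76=1001100 popcount=3 -> skip
r=77=1001101 popcount=4 -> skip
r=78=1001110 popcount=4 -> skip
r=79=1001111 popcount=5 -> skip
r=80=1010000 popcount=2 -> skip
r=81=1010001 popcount=3 -> skip
r=82=1010010 popcount=3 -> skip
r=83=1010011 popcount=4 -> skip
r=84=1010100 popcount=3 -> skip
r=85=1010101 popcount=4 -> skip
r=86=1010110 popcount=4 -> skip
r=87=1010111 popcount=5 -> skip
r=88=1011000 popcount=3 -> skip
r=89=1011001 popcount=4 -> skip
r=90=1011010 popcount=4 -> skip
r=91=1011011 popcount=5 -> skip
r=92=1011100 popcount=4 -> skip
r=93=1011101 popcount=5 -> skip
Kept rows: 64

Answer: 64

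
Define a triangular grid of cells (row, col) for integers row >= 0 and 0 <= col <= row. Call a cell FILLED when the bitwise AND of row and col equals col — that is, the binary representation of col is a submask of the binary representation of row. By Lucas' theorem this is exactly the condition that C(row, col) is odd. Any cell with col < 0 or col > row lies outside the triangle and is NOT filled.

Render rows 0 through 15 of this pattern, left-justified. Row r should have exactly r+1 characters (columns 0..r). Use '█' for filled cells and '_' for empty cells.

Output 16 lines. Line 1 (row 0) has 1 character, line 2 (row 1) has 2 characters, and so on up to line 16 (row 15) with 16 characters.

Answer: █
██
█_█
████
█___█
██__██
█_█_█_█
████████
█_______█
██______██
█_█_____█_█
████____████
█___█___█___█
██__██__██__██
█_█_█_█_█_█_█_█
████████████████

Derivation:
r0=0: █
r1=1: ██
r2=10: █_█
r3=11: ████
r4=100: █___█
r5=101: ██__██
r6=110: █_█_█_█
r7=111: ████████
r8=1000: █_______█
r9=1001: ██______██
r10=1010: █_█_____█_█
r11=1011: ████____████
r12=1100: █___█___█___█
r13=1101: ██__██__██__██
r14=1110: █_█_█_█_█_█_█_█
r15=1111: ████████████████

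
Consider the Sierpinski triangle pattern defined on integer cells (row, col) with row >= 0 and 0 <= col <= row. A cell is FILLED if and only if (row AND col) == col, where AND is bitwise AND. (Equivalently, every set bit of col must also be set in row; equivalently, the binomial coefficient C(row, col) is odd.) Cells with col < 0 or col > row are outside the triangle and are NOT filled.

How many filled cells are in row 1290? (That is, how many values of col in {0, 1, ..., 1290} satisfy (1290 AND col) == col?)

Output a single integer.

1290 in binary = 10100001010
popcount(1290) = number of 1-bits in 10100001010 = 4
A col c satisfies (1290 AND c) == c iff every set bit of c is also set in 1290; each of the 4 set bits of 1290 can independently be on or off in c.
count = 2^4 = 16

Answer: 16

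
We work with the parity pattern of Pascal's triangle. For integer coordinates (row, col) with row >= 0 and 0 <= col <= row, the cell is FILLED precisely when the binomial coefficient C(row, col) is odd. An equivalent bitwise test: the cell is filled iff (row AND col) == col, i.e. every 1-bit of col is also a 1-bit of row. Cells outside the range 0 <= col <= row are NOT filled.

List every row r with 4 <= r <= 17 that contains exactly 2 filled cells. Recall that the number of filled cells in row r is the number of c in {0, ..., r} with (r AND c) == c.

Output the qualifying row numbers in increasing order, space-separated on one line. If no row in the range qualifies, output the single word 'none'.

Answer: 4 8 16

Derivation:
Row r has 2^popcount(r) filled cells, so we need popcount(r) = log2(2) = 1.
Scan r = 4..17 and keep those with exactly 1 one-bits:
r=4=100 popcount=1 -> KEEP
r=5=101 popcount=2 -> skip
r=6=110 popcount=2 -> skip
r=7=111 popcount=3 -> skip
r=8=1000 popcount=1 -> KEEP
r=9=1001 popcount=2 -> skip
r=10=1010 popcount=2 -> skip
r=11=1011 popcount=3 -> skip
r=12=1100 popcount=2 -> skip
r=13=1101 popcount=3 -> skip
r=14=1110 popcount=3 -> skip
r=15=1111 popcount=4 -> skip
r=16=10000 popcount=1 -> KEEP
r=17=10001 popcount=2 -> skip
Kept rows: 4 8 16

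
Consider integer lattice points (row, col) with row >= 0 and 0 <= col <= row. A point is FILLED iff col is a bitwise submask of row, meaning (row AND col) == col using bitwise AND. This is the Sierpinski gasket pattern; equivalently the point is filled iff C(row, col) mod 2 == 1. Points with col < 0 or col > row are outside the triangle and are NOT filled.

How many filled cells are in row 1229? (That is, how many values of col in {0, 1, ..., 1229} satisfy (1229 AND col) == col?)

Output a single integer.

1229 in binary = 10011001101
popcount(1229) = number of 1-bits in 10011001101 = 6
A col c satisfies (1229 AND c) == c iff every set bit of c is also set in 1229; each of the 6 set bits of 1229 can independently be on or off in c.
count = 2^6 = 64

Answer: 64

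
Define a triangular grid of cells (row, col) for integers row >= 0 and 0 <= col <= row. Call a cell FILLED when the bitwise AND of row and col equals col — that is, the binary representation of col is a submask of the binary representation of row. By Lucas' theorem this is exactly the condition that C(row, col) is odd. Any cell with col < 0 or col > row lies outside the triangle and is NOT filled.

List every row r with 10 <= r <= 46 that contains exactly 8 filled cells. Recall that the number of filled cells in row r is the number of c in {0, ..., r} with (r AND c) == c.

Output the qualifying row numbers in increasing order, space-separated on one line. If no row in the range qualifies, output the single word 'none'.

Row r has 2^popcount(r) filled cells, so we need popcount(r) = log2(8) = 3.
Scan r = 10..46 and keep those with exactly 3 one-bits:
r=10=1010 popcount=2 -> skip
r=11=1011 popcount=3 -> KEEP
r=12=1100 popcount=2 -> skip
r=13=1101 popcount=3 -> KEEP
r=14=1110 popcount=3 -> KEEP
r=15=1111 popcount=4 -> skip
r=16=10000 popcount=1 -> skip
r=17=10001 popcount=2 -> skip
r=18=10010 popcount=2 -> skip
r=19=10011 popcount=3 -> KEEP
r=20=10100 popcount=2 -> skip
r=21=10101 popcount=3 -> KEEP
r=22=10110 popcount=3 -> KEEP
r=23=10111 popcount=4 -> skip
r=24=11000 popcount=2 -> skip
r=25=11001 popcount=3 -> KEEP
r=26=11010 popcount=3 -> KEEP
r=27=11011 popcount=4 -> skip
r=28=11100 popcount=3 -> KEEP
r=29=11101 popcount=4 -> skip
r=30=11110 popcount=4 -> skip
r=31=11111 popcount=5 -> skip
r=32=100000 popcount=1 -> skip
r=33=100001 popcount=2 -> skip
r=34=100010 popcount=2 -> skip
r=35=100011 popcount=3 -> KEEP
r=36=100100 popcount=2 -> skip
r=37=100101 popcount=3 -> KEEP
r=38=100110 popcount=3 -> KEEP
r=39=100111 popcount=4 -> skip
r=40=101000 popcount=2 -> skip
r=41=101001 popcount=3 -> KEEP
r=42=101010 popcount=3 -> KEEP
r=43=101011 popcount=4 -> skip
r=44=101100 popcount=3 -> KEEP
r=45=101101 popcount=4 -> skip
r=46=101110 popcount=4 -> skip
Kept rows: 11 13 14 19 21 22 25 26 28 35 37 38 41 42 44

Answer: 11 13 14 19 21 22 25 26 28 35 37 38 41 42 44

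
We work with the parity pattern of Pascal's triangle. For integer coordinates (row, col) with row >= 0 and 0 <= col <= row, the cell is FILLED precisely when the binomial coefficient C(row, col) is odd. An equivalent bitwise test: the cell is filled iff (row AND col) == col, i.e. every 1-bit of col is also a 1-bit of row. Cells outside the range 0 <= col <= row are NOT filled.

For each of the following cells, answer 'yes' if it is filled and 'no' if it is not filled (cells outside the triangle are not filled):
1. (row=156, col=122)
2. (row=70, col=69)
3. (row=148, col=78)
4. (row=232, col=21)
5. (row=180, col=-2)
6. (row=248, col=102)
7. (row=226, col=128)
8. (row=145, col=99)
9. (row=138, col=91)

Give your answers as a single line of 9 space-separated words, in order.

(156,122): row=0b10011100, col=0b1111010, row AND col = 0b11000 = 24; 24 != 122 -> empty
(70,69): row=0b1000110, col=0b1000101, row AND col = 0b1000100 = 68; 68 != 69 -> empty
(148,78): row=0b10010100, col=0b1001110, row AND col = 0b100 = 4; 4 != 78 -> empty
(232,21): row=0b11101000, col=0b10101, row AND col = 0b0 = 0; 0 != 21 -> empty
(180,-2): col outside [0, 180] -> not filled
(248,102): row=0b11111000, col=0b1100110, row AND col = 0b1100000 = 96; 96 != 102 -> empty
(226,128): row=0b11100010, col=0b10000000, row AND col = 0b10000000 = 128; 128 == 128 -> filled
(145,99): row=0b10010001, col=0b1100011, row AND col = 0b1 = 1; 1 != 99 -> empty
(138,91): row=0b10001010, col=0b1011011, row AND col = 0b1010 = 10; 10 != 91 -> empty

Answer: no no no no no no yes no no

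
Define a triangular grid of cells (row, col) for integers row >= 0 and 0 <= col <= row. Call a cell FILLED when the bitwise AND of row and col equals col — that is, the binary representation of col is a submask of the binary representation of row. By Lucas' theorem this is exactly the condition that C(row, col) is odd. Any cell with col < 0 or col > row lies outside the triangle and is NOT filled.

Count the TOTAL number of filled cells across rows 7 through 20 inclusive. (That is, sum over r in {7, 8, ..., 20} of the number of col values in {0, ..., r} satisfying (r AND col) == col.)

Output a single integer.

r7=111 pc3: +8 =8
r8=1000 pc1: +2 =10
r9=1001 pc2: +4 =14
r10=1010 pc2: +4 =18
r11=1011 pc3: +8 =26
r12=1100 pc2: +4 =30
r13=1101 pc3: +8 =38
r14=1110 pc3: +8 =46
r15=1111 pc4: +16 =62
r16=10000 pc1: +2 =64
r17=10001 pc2: +4 =68
r18=10010 pc2: +4 =72
r19=10011 pc3: +8 =80
r20=10100 pc2: +4 =84

Answer: 84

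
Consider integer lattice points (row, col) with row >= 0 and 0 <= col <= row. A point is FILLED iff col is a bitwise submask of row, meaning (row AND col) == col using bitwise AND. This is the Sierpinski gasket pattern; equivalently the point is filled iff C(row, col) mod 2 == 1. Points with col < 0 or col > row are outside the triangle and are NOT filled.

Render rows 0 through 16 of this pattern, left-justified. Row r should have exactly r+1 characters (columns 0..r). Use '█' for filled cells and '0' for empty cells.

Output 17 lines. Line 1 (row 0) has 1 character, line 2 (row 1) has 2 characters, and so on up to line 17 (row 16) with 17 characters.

r0=0: █
r1=1: ██
r2=10: █0█
r3=11: ████
r4=100: █000█
r5=101: ██00██
r6=110: █0█0█0█
r7=111: ████████
r8=1000: █0000000█
r9=1001: ██000000██
r10=1010: █0█00000█0█
r11=1011: ████0000████
r12=1100: █000█000█000█
r13=1101: ██00██00██00██
r14=1110: █0█0█0█0█0█0█0█
r15=1111: ████████████████
r16=10000: █000000000000000█

Answer: █
██
█0█
████
█000█
██00██
█0█0█0█
████████
█0000000█
██000000██
█0█00000█0█
████0000████
█000█000█000█
██00██00██00██
█0█0█0█0█0█0█0█
████████████████
█000000000000000█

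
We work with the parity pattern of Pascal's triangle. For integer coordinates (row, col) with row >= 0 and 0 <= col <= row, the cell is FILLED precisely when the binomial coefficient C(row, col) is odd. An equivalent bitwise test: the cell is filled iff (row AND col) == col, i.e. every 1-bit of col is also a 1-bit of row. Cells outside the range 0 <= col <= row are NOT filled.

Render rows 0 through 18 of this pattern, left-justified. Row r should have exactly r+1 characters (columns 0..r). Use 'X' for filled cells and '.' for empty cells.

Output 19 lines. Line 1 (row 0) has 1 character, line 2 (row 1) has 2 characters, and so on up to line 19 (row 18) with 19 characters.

Answer: X
XX
X.X
XXXX
X...X
XX..XX
X.X.X.X
XXXXXXXX
X.......X
XX......XX
X.X.....X.X
XXXX....XXXX
X...X...X...X
XX..XX..XX..XX
X.X.X.X.X.X.X.X
XXXXXXXXXXXXXXXX
X...............X
XX..............XX
X.X.............X.X

Derivation:
r0=0: X
r1=1: XX
r2=10: X.X
r3=11: XXXX
r4=100: X...X
r5=101: XX..XX
r6=110: X.X.X.X
r7=111: XXXXXXXX
r8=1000: X.......X
r9=1001: XX......XX
r10=1010: X.X.....X.X
r11=1011: XXXX....XXXX
r12=1100: X...X...X...X
r13=1101: XX..XX..XX..XX
r14=1110: X.X.X.X.X.X.X.X
r15=1111: XXXXXXXXXXXXXXXX
r16=10000: X...............X
r17=10001: XX..............XX
r18=10010: X.X.............X.X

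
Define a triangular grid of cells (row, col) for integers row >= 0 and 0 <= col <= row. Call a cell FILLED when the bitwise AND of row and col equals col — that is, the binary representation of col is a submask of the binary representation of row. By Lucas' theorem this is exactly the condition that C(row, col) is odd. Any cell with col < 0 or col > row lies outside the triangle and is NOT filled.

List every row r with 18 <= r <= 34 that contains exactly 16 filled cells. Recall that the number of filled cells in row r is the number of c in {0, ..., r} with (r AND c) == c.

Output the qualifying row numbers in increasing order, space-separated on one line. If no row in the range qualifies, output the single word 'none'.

Row r has 2^popcount(r) filled cells, so we need popcount(r) = log2(16) = 4.
Scan r = 18..34 and keep those with exactly 4 one-bits:
r=18=10010 popcount=2 -> skip
r=19=10011 popcount=3 -> skip
r=20=10100 popcount=2 -> skip
r=21=10101 popcount=3 -> skip
r=22=10110 popcount=3 -> skip
r=23=10111 popcount=4 -> KEEP
r=24=11000 popcount=2 -> skip
r=25=11001 popcount=3 -> skip
r=26=11010 popcount=3 -> skip
r=27=11011 popcount=4 -> KEEP
r=28=11100 popcount=3 -> skip
r=29=11101 popcount=4 -> KEEP
r=30=11110 popcount=4 -> KEEP
r=31=11111 popcount=5 -> skip
r=32=100000 popcount=1 -> skip
r=33=100001 popcount=2 -> skip
r=34=100010 popcount=2 -> skip
Kept rows: 23 27 29 30

Answer: 23 27 29 30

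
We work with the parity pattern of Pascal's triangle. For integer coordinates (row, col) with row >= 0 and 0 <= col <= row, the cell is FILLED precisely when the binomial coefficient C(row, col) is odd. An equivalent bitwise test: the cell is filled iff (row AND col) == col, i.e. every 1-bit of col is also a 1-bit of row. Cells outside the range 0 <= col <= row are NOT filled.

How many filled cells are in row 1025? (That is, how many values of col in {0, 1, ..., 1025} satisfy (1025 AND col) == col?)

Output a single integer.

Answer: 4

Derivation:
1025 in binary = 10000000001
popcount(1025) = number of 1-bits in 10000000001 = 2
A col c satisfies (1025 AND c) == c iff every set bit of c is also set in 1025; each of the 2 set bits of 1025 can independently be on or off in c.
count = 2^2 = 4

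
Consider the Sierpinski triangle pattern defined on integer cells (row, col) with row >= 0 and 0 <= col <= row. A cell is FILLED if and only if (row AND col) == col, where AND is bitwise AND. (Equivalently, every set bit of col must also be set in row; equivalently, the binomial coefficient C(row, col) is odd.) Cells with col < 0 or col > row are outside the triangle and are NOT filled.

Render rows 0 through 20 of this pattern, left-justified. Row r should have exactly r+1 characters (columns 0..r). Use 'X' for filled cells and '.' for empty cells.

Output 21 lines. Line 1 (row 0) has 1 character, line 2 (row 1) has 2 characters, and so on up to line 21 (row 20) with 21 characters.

r0=0: X
r1=1: XX
r2=10: X.X
r3=11: XXXX
r4=100: X...X
r5=101: XX..XX
r6=110: X.X.X.X
r7=111: XXXXXXXX
r8=1000: X.......X
r9=1001: XX......XX
r10=1010: X.X.....X.X
r11=1011: XXXX....XXXX
r12=1100: X...X...X...X
r13=1101: XX..XX..XX..XX
r14=1110: X.X.X.X.X.X.X.X
r15=1111: XXXXXXXXXXXXXXXX
r16=10000: X...............X
r17=10001: XX..............XX
r18=10010: X.X.............X.X
r19=10011: XXXX............XXXX
r20=10100: X...X...........X...X

Answer: X
XX
X.X
XXXX
X...X
XX..XX
X.X.X.X
XXXXXXXX
X.......X
XX......XX
X.X.....X.X
XXXX....XXXX
X...X...X...X
XX..XX..XX..XX
X.X.X.X.X.X.X.X
XXXXXXXXXXXXXXXX
X...............X
XX..............XX
X.X.............X.X
XXXX............XXXX
X...X...........X...X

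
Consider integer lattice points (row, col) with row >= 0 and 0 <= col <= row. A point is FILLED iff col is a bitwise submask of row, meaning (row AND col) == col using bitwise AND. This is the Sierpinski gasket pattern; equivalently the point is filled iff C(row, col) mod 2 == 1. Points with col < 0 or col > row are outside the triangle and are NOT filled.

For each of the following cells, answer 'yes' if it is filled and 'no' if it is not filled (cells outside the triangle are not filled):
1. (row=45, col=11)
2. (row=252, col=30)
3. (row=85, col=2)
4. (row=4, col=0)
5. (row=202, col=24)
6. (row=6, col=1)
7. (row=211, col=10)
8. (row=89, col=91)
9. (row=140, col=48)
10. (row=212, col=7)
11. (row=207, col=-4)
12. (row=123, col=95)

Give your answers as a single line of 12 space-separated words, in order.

(45,11): row=0b101101, col=0b1011, row AND col = 0b1001 = 9; 9 != 11 -> empty
(252,30): row=0b11111100, col=0b11110, row AND col = 0b11100 = 28; 28 != 30 -> empty
(85,2): row=0b1010101, col=0b10, row AND col = 0b0 = 0; 0 != 2 -> empty
(4,0): row=0b100, col=0b0, row AND col = 0b0 = 0; 0 == 0 -> filled
(202,24): row=0b11001010, col=0b11000, row AND col = 0b1000 = 8; 8 != 24 -> empty
(6,1): row=0b110, col=0b1, row AND col = 0b0 = 0; 0 != 1 -> empty
(211,10): row=0b11010011, col=0b1010, row AND col = 0b10 = 2; 2 != 10 -> empty
(89,91): col outside [0, 89] -> not filled
(140,48): row=0b10001100, col=0b110000, row AND col = 0b0 = 0; 0 != 48 -> empty
(212,7): row=0b11010100, col=0b111, row AND col = 0b100 = 4; 4 != 7 -> empty
(207,-4): col outside [0, 207] -> not filled
(123,95): row=0b1111011, col=0b1011111, row AND col = 0b1011011 = 91; 91 != 95 -> empty

Answer: no no no yes no no no no no no no no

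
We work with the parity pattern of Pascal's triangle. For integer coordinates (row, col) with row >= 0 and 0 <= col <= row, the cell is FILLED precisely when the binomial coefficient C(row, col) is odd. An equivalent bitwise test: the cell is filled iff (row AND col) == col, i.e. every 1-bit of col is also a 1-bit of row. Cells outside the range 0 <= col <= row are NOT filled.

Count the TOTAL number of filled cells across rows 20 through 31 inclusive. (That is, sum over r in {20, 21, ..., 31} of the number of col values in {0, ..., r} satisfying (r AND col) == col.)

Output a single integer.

r20=10100 pc2: +4 =4
r21=10101 pc3: +8 =12
r22=10110 pc3: +8 =20
r23=10111 pc4: +16 =36
r24=11000 pc2: +4 =40
r25=11001 pc3: +8 =48
r26=11010 pc3: +8 =56
r27=11011 pc4: +16 =72
r28=11100 pc3: +8 =80
r29=11101 pc4: +16 =96
r30=11110 pc4: +16 =112
r31=11111 pc5: +32 =144

Answer: 144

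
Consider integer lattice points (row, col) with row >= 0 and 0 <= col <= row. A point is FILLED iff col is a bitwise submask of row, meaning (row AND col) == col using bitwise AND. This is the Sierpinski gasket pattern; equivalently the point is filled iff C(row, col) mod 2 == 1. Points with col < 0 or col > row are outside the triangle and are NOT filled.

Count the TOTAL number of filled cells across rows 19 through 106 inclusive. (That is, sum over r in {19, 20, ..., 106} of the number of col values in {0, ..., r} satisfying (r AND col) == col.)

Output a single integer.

Answer: 1272

Derivation:
r19=10011 pc3: +8 =8
r20=10100 pc2: +4 =12
r21=10101 pc3: +8 =20
r22=10110 pc3: +8 =28
r23=10111 pc4: +16 =44
r24=11000 pc2: +4 =48
r25=11001 pc3: +8 =56
r26=11010 pc3: +8 =64
r27=11011 pc4: +16 =80
r28=11100 pc3: +8 =88
r29=11101 pc4: +16 =104
r30=11110 pc4: +16 =120
r31=11111 pc5: +32 =152
r32=100000 pc1: +2 =154
r33=100001 pc2: +4 =158
r34=100010 pc2: +4 =162
r35=100011 pc3: +8 =170
r36=100100 pc2: +4 =174
r37=100101 pc3: +8 =182
r38=100110 pc3: +8 =190
r39=100111 pc4: +16 =206
r40=101000 pc2: +4 =210
r41=101001 pc3: +8 =218
r42=101010 pc3: +8 =226
r43=101011 pc4: +16 =242
r44=101100 pc3: +8 =250
r45=101101 pc4: +16 =266
r46=101110 pc4: +16 =282
r47=101111 pc5: +32 =314
r48=110000 pc2: +4 =318
r49=110001 pc3: +8 =326
r50=110010 pc3: +8 =334
r51=110011 pc4: +16 =350
r52=110100 pc3: +8 =358
r53=110101 pc4: +16 =374
r54=110110 pc4: +16 =390
r55=110111 pc5: +32 =422
r56=111000 pc3: +8 =430
r57=111001 pc4: +16 =446
r58=111010 pc4: +16 =462
r59=111011 pc5: +32 =494
r60=111100 pc4: +16 =510
r61=111101 pc5: +32 =542
r62=111110 pc5: +32 =574
r63=111111 pc6: +64 =638
r64=1000000 pc1: +2 =640
r65=1000001 pc2: +4 =644
r66=1000010 pc2: +4 =648
r67=1000011 pc3: +8 =656
r68=1000100 pc2: +4 =660
r69=1000101 pc3: +8 =668
r70=1000110 pc3: +8 =676
r71=1000111 pc4: +16 =692
r72=1001000 pc2: +4 =696
r73=1001001 pc3: +8 =704
r74=1001010 pc3: +8 =712
r75=1001011 pc4: +16 =728
r76=1001100 pc3: +8 =736
r77=1001101 pc4: +16 =752
r78=1001110 pc4: +16 =768
r79=1001111 pc5: +32 =800
r80=1010000 pc2: +4 =804
r81=1010001 pc3: +8 =812
r82=1010010 pc3: +8 =820
r83=1010011 pc4: +16 =836
r84=1010100 pc3: +8 =844
r85=1010101 pc4: +16 =860
r86=1010110 pc4: +16 =876
r87=1010111 pc5: +32 =908
r88=1011000 pc3: +8 =916
r89=1011001 pc4: +16 =932
r90=1011010 pc4: +16 =948
r91=1011011 pc5: +32 =980
r92=1011100 pc4: +16 =996
r93=1011101 pc5: +32 =1028
r94=1011110 pc5: +32 =1060
r95=1011111 pc6: +64 =1124
r96=1100000 pc2: +4 =1128
r97=1100001 pc3: +8 =1136
r98=1100010 pc3: +8 =1144
r99=1100011 pc4: +16 =1160
r100=1100100 pc3: +8 =1168
r101=1100101 pc4: +16 =1184
r102=1100110 pc4: +16 =1200
r103=1100111 pc5: +32 =1232
r104=1101000 pc3: +8 =1240
r105=1101001 pc4: +16 =1256
r106=1101010 pc4: +16 =1272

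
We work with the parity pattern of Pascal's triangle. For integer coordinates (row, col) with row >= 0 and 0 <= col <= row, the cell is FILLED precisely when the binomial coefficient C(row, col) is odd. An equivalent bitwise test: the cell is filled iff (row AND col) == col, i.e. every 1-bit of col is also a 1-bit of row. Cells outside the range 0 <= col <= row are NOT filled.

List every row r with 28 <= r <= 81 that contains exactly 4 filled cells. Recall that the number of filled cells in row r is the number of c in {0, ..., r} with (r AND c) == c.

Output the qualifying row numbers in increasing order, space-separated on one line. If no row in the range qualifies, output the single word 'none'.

Row r has 2^popcount(r) filled cells, so we need popcount(r) = log2(4) = 2.
Scan r = 28..81 and keep those with exactly 2 one-bits:
r=28=11100 popcount=3 -> skip
r=29=11101 popcount=4 -> skip
r=30=11110 popcount=4 -> skip
r=31=11111 popcount=5 -> skip
r=32=100000 popcount=1 -> skip
r=33=100001 popcount=2 -> KEEP
r=34=100010 popcount=2 -> KEEP
r=35=100011 popcount=3 -> skip
r=36=100100 popcount=2 -> KEEP
r=37=100101 popcount=3 -> skip
r=38=100110 popcount=3 -> skip
r=39=100111 popcount=4 -> skip
r=40=101000 popcount=2 -> KEEP
r=41=101001 popcount=3 -> skip
r=42=101010 popcount=3 -> skip
r=43=101011 popcount=4 -> skip
r=44=101100 popcount=3 -> skip
r=45=101101 popcount=4 -> skip
r=46=101110 popcount=4 -> skip
r=47=101111 popcount=5 -> skip
r=48=110000 popcount=2 -> KEEP
r=49=110001 popcount=3 -> skip
r=50=110010 popcount=3 -> skip
r=51=110011 popcount=4 -> skip
r=52=110100 popcount=3 -> skip
r=53=110101 popcount=4 -> skip
r=54=110110 popcount=4 -> skip
r=55=110111 popcount=5 -> skip
r=56=111000 popcount=3 -> skip
r=57=111001 popcount=4 -> skip
r=58=111010 popcount=4 -> skip
r=59=111011 popcount=5 -> skip
r=60=111100 popcount=4 -> skip
r=61=111101 popcount=5 -> skip
r=62=111110 popcount=5 -> skip
r=63=111111 popcount=6 -> skip
r=64=1000000 popcount=1 -> skip
r=65=1000001 popcount=2 -> KEEP
r=66=1000010 popcount=2 -> KEEP
r=67=1000011 popcount=3 -> skip
r=68=1000100 popcount=2 -> KEEP
r=69=1000101 popcount=3 -> skip
r=70=1000110 popcount=3 -> skip
r=71=1000111 popcount=4 -> skip
r=72=1001000 popcount=2 -> KEEP
r=73=1001001 popcount=3 -> skip
r=74=1001010 popcount=3 -> skip
r=75=1001011 popcount=4 -> skip
r=76=1001100 popcount=3 -> skip
r=77=1001101 popcount=4 -> skip
r=78=1001110 popcount=4 -> skip
r=79=1001111 popcount=5 -> skip
r=80=1010000 popcount=2 -> KEEP
r=81=1010001 popcount=3 -> skip
Kept rows: 33 34 36 40 48 65 66 68 72 80

Answer: 33 34 36 40 48 65 66 68 72 80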